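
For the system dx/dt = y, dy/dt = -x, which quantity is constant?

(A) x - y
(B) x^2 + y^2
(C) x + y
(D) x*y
B

A first integral I satisfies dI/dt = 0 along every solution. Differentiate each option and use the equation of motion:
(A) d/dt[x - y] = y - (-x) = x + y, not identically 0
(B) d/dt[x^2 + y^2] = 2x*dx/dt + 2y*dy/dt = 2x*y + 2y*(-x) = 0
(C) d/dt[x + y] = y + (-x) = y - x, not identically 0
(D) d/dt[x*y] = (dx/dt)y + x(dy/dt) = y^2 - x^2, not identically 0

Only (B) has zero time-derivative. So x^2 + y^2 (the squared radius; trajectories are circles) is the conserved quantity.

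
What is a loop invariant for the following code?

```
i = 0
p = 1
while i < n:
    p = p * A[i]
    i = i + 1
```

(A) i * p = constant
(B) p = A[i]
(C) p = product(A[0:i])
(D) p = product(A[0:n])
C

A loop invariant must hold before the first iteration and be re-established by every execution of the body.

(C) p = product(A[0:i]): Initially i = 0 and p = 1 = product of the empty slice A[0:0]. If p = product(A[0:i]) holds at the top of an iteration, the body sets p to product(A[0:i]) * A[i] = product(A[0:i+1]) and then i to i+1, so the property is restored. At exit i = n, giving p = product(A[0:n]).

The other options fail:
(A) i * p = constant: initially i * p = 0, but after one iteration it is 1 * A[0], which is nonzero in general.
(B) p = A[i]: after the first iteration p = A[0] but i = 1; in general p is a product of several elements, not a single one.
(D) p = product(A[0:n]): false before the loop (p = 1, not the full product) -- it only becomes true at exit.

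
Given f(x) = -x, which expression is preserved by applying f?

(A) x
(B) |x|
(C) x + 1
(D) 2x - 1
B

For f(x) = -x:
Applying f replaces x by -x. Since |-x| = |x|, the absolute value is unchanged by f, whereas x -> -x, 2x - 1 -> -2x - 1 and x + 1 -> -x + 1 all change.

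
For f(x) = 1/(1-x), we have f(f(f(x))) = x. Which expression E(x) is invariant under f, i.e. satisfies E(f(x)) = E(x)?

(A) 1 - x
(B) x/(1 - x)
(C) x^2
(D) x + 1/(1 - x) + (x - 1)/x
D

Replace x by f(x) = 1/(1 - x) in each option and simplify. As a quick numerical cross-check, also compare E(3) with E(f(3)) = E(-1/2).

(A) 1 - x  ->  1 - (1/(1 - x)) = x/(x - 1); check: E(3) = -2 but E(-1/2) = 3/2.   [not invariant]
(B) x/(1 - x)  ->  (1/(1 - x))/(1 - (1/(1 - x))) = -1/x; check: E(3) = -3/2 but E(-1/2) = -1/3.   [not invariant]
(C) x^2  ->  (1/(1 - x))^2 = (x - 1)^(-2); check: E(3) = 9 but E(-1/2) = 1/4.   [not invariant]
(D) x + 1/(1 - x) + (x - 1)/x  ->  (1/(1 - x)) + 1/(1 - (1/(1 - x))) + ((1/(1 - x)) - 1)/(1/(1 - x)), which simplifies back to x + 1/(1 - x) + (x - 1)/x; check: E(3) = 19/6, E(-1/2) = 19/6.   [invariant]

Only (D) is unchanged. Indeed f(f(x)) = 1/(1 - 1/(1-x)) = (1-x)/(-x) = (x-1)/x, so E(x) = x + f(x) + f(f(x)) is the sum over the whole 3-cycle; applying f just permutes the three terms cyclically (x -> f(x) -> f(f(x)) -> x), leaving the sum unchanged.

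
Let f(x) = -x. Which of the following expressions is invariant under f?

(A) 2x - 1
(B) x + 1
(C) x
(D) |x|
D

For f(x) = -x:
Applying f replaces x by -x. Since |-x| = |x|, the absolute value is unchanged by f, whereas x -> -x, 2x - 1 -> -2x - 1 and x + 1 -> -x + 1 all change.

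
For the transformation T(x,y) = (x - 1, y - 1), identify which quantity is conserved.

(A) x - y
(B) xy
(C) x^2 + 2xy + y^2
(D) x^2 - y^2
A

An expression E(x,y) is invariant under T if E(T(x,y)) = E(x,y). Here T(x,y) = (x - 1, y - 1).
Substitute the transformed coordinates into each option and compare with the original:
(A) x - y  ->  (x - 1) - (y - 1) = x - y   [equals x - y: invariant]
(B) xy  ->  (x - 1)(y - 1) = xy - x - y + 1   [differs from xy: not invariant]
(C) x^2 + 2xy + y^2  ->  (x - 1)^2 + 2(x - 1)(y - 1) + (y - 1)^2 = x^2 + 2xy - 4x + y^2 - 4y + 4   [differs from x^2 + 2xy + y^2: not invariant]
(D) x^2 - y^2  ->  (x - 1)^2 - (y - 1)^2 = x^2 - 2x - y^2 + 2y   [differs from x^2 - y^2: not invariant]

Only option (A), x - y, is unchanged by the transformation.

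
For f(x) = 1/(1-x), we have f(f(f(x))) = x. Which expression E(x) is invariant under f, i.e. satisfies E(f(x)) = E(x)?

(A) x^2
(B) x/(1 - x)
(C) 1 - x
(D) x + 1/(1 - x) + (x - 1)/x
D

Replace x by f(x) = 1/(1 - x) in each option and simplify. As a quick numerical cross-check, also compare E(4) with E(f(4)) = E(-1/3).

(A) x^2  ->  (1/(1 - x))^2 = (x - 1)^(-2); check: E(4) = 16 but E(-1/3) = 1/9.   [not invariant]
(B) x/(1 - x)  ->  (1/(1 - x))/(1 - (1/(1 - x))) = -1/x; check: E(4) = -4/3 but E(-1/3) = -1/4.   [not invariant]
(C) 1 - x  ->  1 - (1/(1 - x)) = x/(x - 1); check: E(4) = -3 but E(-1/3) = 4/3.   [not invariant]
(D) x + 1/(1 - x) + (x - 1)/x  ->  (1/(1 - x)) + 1/(1 - (1/(1 - x))) + ((1/(1 - x)) - 1)/(1/(1 - x)), which simplifies back to x + 1/(1 - x) + (x - 1)/x; check: E(4) = 53/12, E(-1/3) = 53/12.   [invariant]

Only (D) is unchanged. Indeed f(f(x)) = 1/(1 - 1/(1-x)) = (1-x)/(-x) = (x-1)/x, so E(x) = x + f(x) + f(f(x)) is the sum over the whole 3-cycle; applying f just permutes the three terms cyclically (x -> f(x) -> f(f(x)) -> x), leaving the sum unchanged.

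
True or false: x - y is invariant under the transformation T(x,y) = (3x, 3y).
False

Substitute T(x,y) = (3x, 3y) into the expression and compare with the original.

Original: x - y
After applying T: (3x) - (3y) = 3x - 3y

This differs from the original x - y (difference: 2x - 2y), so the expression is NOT invariant.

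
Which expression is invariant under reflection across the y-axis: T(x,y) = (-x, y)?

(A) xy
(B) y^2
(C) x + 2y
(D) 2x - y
B

The map is reflection across the y-axis: T(x,y) = (-x, y).
Substitute the transformed coordinates into each option and compare with the original:
(A) xy  ->  (-x)(y) = -xy   [differs from xy: not invariant]
(B) y^2  ->  (y)^2 = y^2   [equals y^2: invariant]
(C) x + 2y  ->  (-x) + 2(y) = -x + 2y   [differs from x + 2y: not invariant]
(D) 2x - y  ->  2(-x) - (y) = -2x - y   [differs from 2x - y: not invariant]

Only option (B), y^2, is unchanged by the transformation.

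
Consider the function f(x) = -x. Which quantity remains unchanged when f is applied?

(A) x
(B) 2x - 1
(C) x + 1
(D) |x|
D

For f(x) = -x:
Applying f replaces x by -x. Since |-x| = |x|, the absolute value is unchanged by f, whereas x -> -x, 2x - 1 -> -2x - 1 and x + 1 -> -x + 1 all change.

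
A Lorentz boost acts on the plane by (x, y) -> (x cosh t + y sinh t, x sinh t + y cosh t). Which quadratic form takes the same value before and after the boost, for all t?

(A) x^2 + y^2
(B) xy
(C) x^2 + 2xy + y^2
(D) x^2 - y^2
D

Write x' = x cosh t + y sinh t, y' = x sinh t + y cosh t and substitute into each option:
(A) x^2 + y^2: (x cosh t + y sinh t)^2 + (x sinh t + y cosh t)^2 = (x^2 + y^2)(cosh^2 t + sinh^2 t) + 4xy sinh t cosh t = (x^2 + y^2) cosh 2t + 2xy sinh 2t   [not invariant for t != 0]
(B) xy: (x cosh t + y sinh t)(x sinh t + y cosh t) = xy(cosh^2 t + sinh^2 t) + (x^2 + y^2) sinh t cosh t = xy cosh 2t + (x^2 + y^2)(sinh 2t)/2   [not invariant for t != 0]
(C) x^2 + 2xy + y^2: (x' + y')^2 with x' + y' = (x + y)(cosh t + sinh t) = (x + y)e^t, so it becomes (x + y)^2 e^(2t)   [not invariant for t != 0]
(D) x^2 - y^2: (x cosh t + y sinh t)^2 - (x sinh t + y cosh t)^2 = x^2(cosh^2 t - sinh^2 t) + 2xy(cosh t sinh t - sinh t cosh t) + y^2(sinh^2 t - cosh^2 t) = x^2 - y^2   [invariant, using cosh^2 t - sinh^2 t = 1]

Only (D) x^2 - y^2 is unchanged; it is the Minkowski form preserved by Lorentz boosts, just as x^2 + y^2 is preserved by ordinary rotations.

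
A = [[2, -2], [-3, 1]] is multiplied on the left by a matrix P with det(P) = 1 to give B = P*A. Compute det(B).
-4

By the multiplicative property of determinants, det(B) = det(P*A) = det(P) * det(A) = det(A),
so the determinant is invariant under multiplication by any determinant-1 matrix; we just need det(A).

det(A) = (2)(1) - (-2)(-3) = 2 - 6 = -4

Therefore det(B) = 1 * (-4) = -4.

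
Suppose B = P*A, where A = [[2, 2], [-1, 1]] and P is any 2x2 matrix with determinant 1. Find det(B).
4

By the multiplicative property of determinants, det(B) = det(P*A) = det(P) * det(A) = det(A),
so the determinant is invariant under multiplication by any determinant-1 matrix; we just need det(A).

det(A) = (2)(1) - (2)(-1) = 2 - (-2) = 4

Therefore det(B) = 1 * 4 = 4.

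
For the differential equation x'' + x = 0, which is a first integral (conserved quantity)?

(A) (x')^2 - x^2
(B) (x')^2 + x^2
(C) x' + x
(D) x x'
B

A first integral I satisfies dI/dt = 0 along every solution. Differentiate each option and use the equation of motion:
(A) d/dt[(x')^2 - x^2] = 2x'x'' - 2x x' = -4x x', not identically 0
(B) d/dt[(x')^2 + x^2] = 2x'x'' + 2x x' = 2x'(-x) + 2x x' = 0
(C) d/dt[x' + x] = x'' + x' = -x + x', not identically 0
(D) d/dt[x x'] = (x')^2 + x x'' = (x')^2 - x^2, not identically 0

Only (B) has zero time-derivative. So the energy-like quantity (x')^2 + x^2 is the first integral.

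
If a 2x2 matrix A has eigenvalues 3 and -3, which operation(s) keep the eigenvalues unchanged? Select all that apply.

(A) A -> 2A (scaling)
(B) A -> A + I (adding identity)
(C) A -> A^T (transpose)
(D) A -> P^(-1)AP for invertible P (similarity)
C and D

Eigenvalues are preserved by:
1. Similarity transformations: A -> P^(-1)AP (same characteristic polynomial)
2. Transpose: A^T has the same eigenvalues as A

Eigenvalues are NOT preserved by:
- Adding identity: eigenvalues become 3+1, -3+1
- Scaling: eigenvalues become 6, -6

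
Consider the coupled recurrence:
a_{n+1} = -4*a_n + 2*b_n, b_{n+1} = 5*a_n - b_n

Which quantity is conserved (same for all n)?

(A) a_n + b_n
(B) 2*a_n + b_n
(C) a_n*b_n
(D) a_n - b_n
A

Replace a_n by a_{n+1} = -4*a_n + 2*b_n and b_n by b_{n+1} = 5*a_n - b_n in each option and simplify:
(A) a_n + b_n  ->  (-4*a_n + 2*b_n) + (5*a_n - b_n) = a_n + b_n   [conserved]
(B) 2*a_n + b_n  ->  2*(-4*a_n + 2*b_n) + (5*a_n - b_n) = -3*a_n + 3*b_n   [not conserved]
(C) a_n*b_n  ->  (-4*a_n + 2*b_n)*(5*a_n - b_n) = -20*a_n^2 + 14*a_n*b_n - 2*b_n^2   [not conserved]
(D) a_n - b_n  ->  (-4*a_n + 2*b_n) - (5*a_n - b_n) = -9*a_n + 3*b_n   [not conserved]

Only (A) a_n + b_n returns to itself after one step, so it is the conserved quantity.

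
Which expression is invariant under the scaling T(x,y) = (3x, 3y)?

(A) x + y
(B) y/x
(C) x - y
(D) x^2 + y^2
B

Under the uniform scaling T(x,y) = (3x, 3y):
Substitute the transformed coordinates into each option and compare with the original:
(A) x + y  ->  (3x) + (3y) = 3x + 3y   [differs from x + y: not invariant]
(B) y/x  ->  (3y)/(3x) = y/x   [equals y/x: invariant]
(C) x - y  ->  (3x) - (3y) = 3x - 3y   [differs from x - y: not invariant]
(D) x^2 + y^2  ->  (3x)^2 + (3y)^2 = 9x^2 + 9y^2   [differs from x^2 + y^2: not invariant]

Only option (B), y/x, is unchanged by the transformation.
The common factor 3 cancels in a ratio of coordinates, while sums, products and sums of squares pick up factors of 3 or 9.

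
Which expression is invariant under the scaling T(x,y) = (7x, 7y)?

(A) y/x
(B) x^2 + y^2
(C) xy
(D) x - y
A

Under the uniform scaling T(x,y) = (7x, 7y):
Substitute the transformed coordinates into each option and compare with the original:
(A) y/x  ->  (7y)/(7x) = y/x   [equals y/x: invariant]
(B) x^2 + y^2  ->  (7x)^2 + (7y)^2 = 49x^2 + 49y^2   [differs from x^2 + y^2: not invariant]
(C) xy  ->  (7x)(7y) = 49xy   [differs from xy: not invariant]
(D) x - y  ->  (7x) - (7y) = 7x - 7y   [differs from x - y: not invariant]

Only option (A), y/x, is unchanged by the transformation.
The common factor 7 cancels in a ratio of coordinates, while sums, products and sums of squares pick up factors of 7 or 49.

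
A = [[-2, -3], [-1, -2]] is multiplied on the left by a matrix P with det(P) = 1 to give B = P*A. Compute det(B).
1

By the multiplicative property of determinants, det(B) = det(P*A) = det(P) * det(A) = det(A),
so the determinant is invariant under multiplication by any determinant-1 matrix; we just need det(A).

det(A) = (-2)(-2) - (-3)(-1) = 4 - 3 = 1

Therefore det(B) = 1 * 1 = 1.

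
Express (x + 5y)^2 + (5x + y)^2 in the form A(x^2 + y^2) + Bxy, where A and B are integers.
26(x^2 + y^2) + 20xy

Expanding: (x + 5y)^2 = x^2 + 10xy + 25y^2
(5x + y)^2 = 25x^2 + 10xy + y^2
Sum = (1+25)(x^2+y^2) + 20xy = 26(x^2 + y^2) + 20xy
This is symmetric in x and y.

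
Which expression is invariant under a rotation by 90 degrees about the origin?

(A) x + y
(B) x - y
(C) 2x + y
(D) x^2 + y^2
D

A rotation by 90 degrees sends (x, y) to (-y, x).
Substitute the transformed coordinates into each option and compare with the original:
(A) x + y  ->  (-y) + (x) = x - y   [differs from x + y: not invariant]
(B) x - y  ->  (-y) - (x) = -x - y   [differs from x - y: not invariant]
(C) 2x + y  ->  2(-y) + (x) = x - 2y   [differs from 2x + y: not invariant]
(D) x^2 + y^2  ->  (-y)^2 + (x)^2 = x^2 + y^2   [equals x^2 + y^2: invariant]

Only option (D), x^2 + y^2, is unchanged by the transformation.
Geometrically, x^2 + y^2 is the squared distance from the origin, which every rotation about the origin preserves.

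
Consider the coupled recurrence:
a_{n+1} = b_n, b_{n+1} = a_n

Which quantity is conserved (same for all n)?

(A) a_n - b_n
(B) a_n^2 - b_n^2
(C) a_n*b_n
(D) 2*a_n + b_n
C

Replace a_n by a_{n+1} = b_n and b_n by b_{n+1} = a_n in each option and simplify:
(A) a_n - b_n  ->  (b_n) - (a_n) = -a_n + b_n   [not conserved]
(B) a_n^2 - b_n^2  ->  (b_n)^2 - (a_n)^2 = -a_n^2 + b_n^2   [not conserved]
(C) a_n*b_n  ->  (b_n)*(a_n) = a_n*b_n   [conserved]
(D) 2*a_n + b_n  ->  2*(b_n) + (a_n) = a_n + 2*b_n   [not conserved]

Only (C) a_n*b_n returns to itself after one step, so it is the conserved quantity.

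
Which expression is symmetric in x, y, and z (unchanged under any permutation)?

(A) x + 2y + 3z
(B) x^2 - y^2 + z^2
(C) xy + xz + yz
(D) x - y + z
C

A symmetric expression is unchanged when the variables are permuted; here the transformation to test is the swap (x, y) -> (y, x).
A symmetric expression must survive every permutation; the single swap x <-> y already eliminates the distractors, and the keyed expression is also unchanged by x <-> z and y <-> z (each variable enters it in exactly the same way).
Substitute the transformed coordinates into each option and compare with the original:
(A) x + 2y + 3z  ->  (y) + 2(x) + 3z = 2x + y + 3z   [differs from x + 2y + 3z: not invariant]
(B) x^2 - y^2 + z^2  ->  (y)^2 - (x)^2 + z^2 = -x^2 + y^2 + z^2   [differs from x^2 - y^2 + z^2: not invariant]
(C) xy + xz + yz  ->  (y)(x) + (y)z + (x)z = xy + xz + yz   [equals xy + xz + yz: invariant]
(D) x - y + z  ->  (y) - (x) + z = -x + y + z   [differs from x - y + z: not invariant]

Only option (C), xy + xz + yz, is unchanged by the transformation.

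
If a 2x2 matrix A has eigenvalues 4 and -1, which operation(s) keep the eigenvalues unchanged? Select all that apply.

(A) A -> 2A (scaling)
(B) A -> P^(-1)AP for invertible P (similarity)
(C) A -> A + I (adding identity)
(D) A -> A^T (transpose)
B and D

Eigenvalues are preserved by:
1. Similarity transformations: A -> P^(-1)AP (same characteristic polynomial)
2. Transpose: A^T has the same eigenvalues as A

Eigenvalues are NOT preserved by:
- Adding identity: eigenvalues become 4+1, -1+1
- Scaling: eigenvalues become 8, -2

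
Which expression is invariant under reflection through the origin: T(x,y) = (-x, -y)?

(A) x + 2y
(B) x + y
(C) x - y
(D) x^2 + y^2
D

The map is reflection through the origin: T(x,y) = (-x, -y).
Substitute the transformed coordinates into each option and compare with the original:
(A) x + 2y  ->  (-x) + 2(-y) = -x - 2y   [differs from x + 2y: not invariant]
(B) x + y  ->  (-x) + (-y) = -x - y   [differs from x + y: not invariant]
(C) x - y  ->  (-x) - (-y) = -x + y   [differs from x - y: not invariant]
(D) x^2 + y^2  ->  (-x)^2 + (-y)^2 = x^2 + y^2   [equals x^2 + y^2: invariant]

Only option (D), x^2 + y^2, is unchanged by the transformation.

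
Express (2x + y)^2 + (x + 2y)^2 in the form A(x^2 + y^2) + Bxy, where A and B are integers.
5(x^2 + y^2) + 8xy

Expanding: (2x + y)^2 = 4x^2 + 4xy + y^2
(x + 2y)^2 = x^2 + 4xy + 4y^2
Sum = (4+1)(x^2+y^2) + 8xy = 5(x^2 + y^2) + 8xy
This is symmetric in x and y.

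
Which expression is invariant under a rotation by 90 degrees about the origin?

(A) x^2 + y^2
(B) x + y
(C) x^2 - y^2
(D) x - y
A

A rotation by 90 degrees sends (x, y) to (-y, x).
Substitute the transformed coordinates into each option and compare with the original:
(A) x^2 + y^2  ->  (-y)^2 + (x)^2 = x^2 + y^2   [equals x^2 + y^2: invariant]
(B) x + y  ->  (-y) + (x) = x - y   [differs from x + y: not invariant]
(C) x^2 - y^2  ->  (-y)^2 - (x)^2 = -x^2 + y^2   [differs from x^2 - y^2: not invariant]
(D) x - y  ->  (-y) - (x) = -x - y   [differs from x - y: not invariant]

Only option (A), x^2 + y^2, is unchanged by the transformation.
Geometrically, x^2 + y^2 is the squared distance from the origin, which every rotation about the origin preserves.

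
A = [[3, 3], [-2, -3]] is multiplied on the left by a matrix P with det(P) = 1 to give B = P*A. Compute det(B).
-3

By the multiplicative property of determinants, det(B) = det(P*A) = det(P) * det(A) = det(A),
so the determinant is invariant under multiplication by any determinant-1 matrix; we just need det(A).

det(A) = (3)(-3) - (3)(-2) = -9 - (-6) = -3

Therefore det(B) = 1 * (-3) = -3.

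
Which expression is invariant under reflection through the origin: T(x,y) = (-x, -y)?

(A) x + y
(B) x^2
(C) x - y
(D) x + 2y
B

The map is reflection through the origin: T(x,y) = (-x, -y).
Substitute the transformed coordinates into each option and compare with the original:
(A) x + y  ->  (-x) + (-y) = -x - y   [differs from x + y: not invariant]
(B) x^2  ->  (-x)^2 = x^2   [equals x^2: invariant]
(C) x - y  ->  (-x) - (-y) = -x + y   [differs from x - y: not invariant]
(D) x + 2y  ->  (-x) + 2(-y) = -x - 2y   [differs from x + 2y: not invariant]

Only option (B), x^2, is unchanged by the transformation.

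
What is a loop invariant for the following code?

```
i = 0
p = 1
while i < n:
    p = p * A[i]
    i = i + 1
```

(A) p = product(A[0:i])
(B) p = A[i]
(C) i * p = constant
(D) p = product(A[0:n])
A

A loop invariant must hold before the first iteration and be re-established by every execution of the body.

(A) p = product(A[0:i]): Initially i = 0 and p = 1 = product of the empty slice A[0:0]. If p = product(A[0:i]) holds at the top of an iteration, the body sets p to product(A[0:i]) * A[i] = product(A[0:i+1]) and then i to i+1, so the property is restored. At exit i = n, giving p = product(A[0:n]).

The other options fail:
(B) p = A[i]: after the first iteration p = A[0] but i = 1; in general p is a product of several elements, not a single one.
(C) i * p = constant: initially i * p = 0, but after one iteration it is 1 * A[0], which is nonzero in general.
(D) p = product(A[0:n]): false before the loop (p = 1, not the full product) -- it only becomes true at exit.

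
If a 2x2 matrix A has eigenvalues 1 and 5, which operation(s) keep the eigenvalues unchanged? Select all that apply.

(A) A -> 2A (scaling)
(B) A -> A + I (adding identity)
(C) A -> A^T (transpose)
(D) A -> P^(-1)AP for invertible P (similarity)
C and D

Eigenvalues are preserved by:
1. Similarity transformations: A -> P^(-1)AP (same characteristic polynomial)
2. Transpose: A^T has the same eigenvalues as A

Eigenvalues are NOT preserved by:
- Adding identity: eigenvalues become 1+1, 5+1
- Scaling: eigenvalues become 2, 10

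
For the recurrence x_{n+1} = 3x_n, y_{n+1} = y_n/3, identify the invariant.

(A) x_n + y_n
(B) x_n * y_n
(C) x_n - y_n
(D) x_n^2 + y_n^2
B

For the recurrence x_{n+1} = 3x_n, y_{n+1} = y_n/3:

x_{n+1} * y_{n+1} = (3x_n) * (y_n/3) = x_n * y_n
The product is conserved.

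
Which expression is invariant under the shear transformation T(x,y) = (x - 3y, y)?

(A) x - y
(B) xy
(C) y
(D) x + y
C

Under the shear T(x,y) = (x - 3y, y):
Substitute the transformed coordinates into each option and compare with the original:
(A) x - y  ->  (x - 3y) - (y) = x - 4y   [differs from x - y: not invariant]
(B) xy  ->  (x - 3y)(y) = xy - 3y^2   [differs from xy: not invariant]
(C) y  ->  (y) = y   [equals y: invariant]
(D) x + y  ->  (x - 3y) + (y) = x - 2y   [differs from x + y: not invariant]

Only option (C), y, is unchanged by the transformation.
A horizontal shear moves points parallel to the x-axis, so the y-coordinate (and any function of y alone) is unchanged.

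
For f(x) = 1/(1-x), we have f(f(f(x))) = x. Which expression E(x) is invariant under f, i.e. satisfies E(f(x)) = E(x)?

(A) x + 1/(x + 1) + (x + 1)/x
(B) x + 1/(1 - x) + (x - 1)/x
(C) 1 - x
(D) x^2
B

Replace x by f(x) = 1/(1 - x) in each option and simplify. As a quick numerical cross-check, also compare E(5) with E(f(5)) = E(-1/4).

(A) x + 1/(x + 1) + (x + 1)/x  ->  (1/(1 - x)) + 1/((1/(1 - x)) + 1) + ((1/(1 - x)) + 1)/(1/(1 - x)) = (-x^3 + 6x^2 - 11x + 7)/(x^2 - 3x + 2); check: E(5) = 191/30 but E(-1/4) = -23/12.   [not invariant]
(B) x + 1/(1 - x) + (x - 1)/x  ->  (1/(1 - x)) + 1/(1 - (1/(1 - x))) + ((1/(1 - x)) - 1)/(1/(1 - x)), which simplifies back to x + 1/(1 - x) + (x - 1)/x; check: E(5) = 111/20, E(-1/4) = 111/20.   [invariant]
(C) 1 - x  ->  1 - (1/(1 - x)) = x/(x - 1); check: E(5) = -4 but E(-1/4) = 5/4.   [not invariant]
(D) x^2  ->  (1/(1 - x))^2 = (x - 1)^(-2); check: E(5) = 25 but E(-1/4) = 1/16.   [not invariant]

Only (B) is unchanged. Indeed f(f(x)) = 1/(1 - 1/(1-x)) = (1-x)/(-x) = (x-1)/x, so E(x) = x + f(x) + f(f(x)) is the sum over the whole 3-cycle; applying f just permutes the three terms cyclically (x -> f(x) -> f(f(x)) -> x), leaving the sum unchanged.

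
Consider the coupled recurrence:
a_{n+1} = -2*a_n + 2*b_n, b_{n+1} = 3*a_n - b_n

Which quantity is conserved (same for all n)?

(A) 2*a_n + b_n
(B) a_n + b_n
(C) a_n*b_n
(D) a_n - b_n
B

Replace a_n by a_{n+1} = -2*a_n + 2*b_n and b_n by b_{n+1} = 3*a_n - b_n in each option and simplify:
(A) 2*a_n + b_n  ->  2*(-2*a_n + 2*b_n) + (3*a_n - b_n) = -a_n + 3*b_n   [not conserved]
(B) a_n + b_n  ->  (-2*a_n + 2*b_n) + (3*a_n - b_n) = a_n + b_n   [conserved]
(C) a_n*b_n  ->  (-2*a_n + 2*b_n)*(3*a_n - b_n) = -6*a_n^2 + 8*a_n*b_n - 2*b_n^2   [not conserved]
(D) a_n - b_n  ->  (-2*a_n + 2*b_n) - (3*a_n - b_n) = -5*a_n + 3*b_n   [not conserved]

Only (B) a_n + b_n returns to itself after one step, so it is the conserved quantity.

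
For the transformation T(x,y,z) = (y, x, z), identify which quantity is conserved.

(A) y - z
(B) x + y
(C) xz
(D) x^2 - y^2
B

Apply T(x,y,z) = (y, x, z) to each option, i.e. replace (x, y, z) by the transformed coordinates.
Substitute the transformed coordinates into each option and compare with the original:
(A) y - z  ->  (x) - (z) = x - z   [differs from y - z: not invariant]
(B) x + y  ->  (y) + (x) = x + y   [equals x + y: invariant]
(C) xz  ->  (y)(z) = yz   [differs from xz: not invariant]
(D) x^2 - y^2  ->  (y)^2 - (x)^2 = -x^2 + y^2   [differs from x^2 - y^2: not invariant]

Only option (B), x + y, is unchanged by the transformation.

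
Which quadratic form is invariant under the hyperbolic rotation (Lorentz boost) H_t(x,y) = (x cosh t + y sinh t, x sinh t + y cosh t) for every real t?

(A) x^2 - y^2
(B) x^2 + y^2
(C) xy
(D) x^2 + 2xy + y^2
A

Write x' = x cosh t + y sinh t, y' = x sinh t + y cosh t and substitute into each option:
(A) x^2 - y^2: (x cosh t + y sinh t)^2 - (x sinh t + y cosh t)^2 = x^2(cosh^2 t - sinh^2 t) + 2xy(cosh t sinh t - sinh t cosh t) + y^2(sinh^2 t - cosh^2 t) = x^2 - y^2   [invariant, using cosh^2 t - sinh^2 t = 1]
(B) x^2 + y^2: (x cosh t + y sinh t)^2 + (x sinh t + y cosh t)^2 = (x^2 + y^2)(cosh^2 t + sinh^2 t) + 4xy sinh t cosh t = (x^2 + y^2) cosh 2t + 2xy sinh 2t   [not invariant for t != 0]
(C) xy: (x cosh t + y sinh t)(x sinh t + y cosh t) = xy(cosh^2 t + sinh^2 t) + (x^2 + y^2) sinh t cosh t = xy cosh 2t + (x^2 + y^2)(sinh 2t)/2   [not invariant for t != 0]
(D) x^2 + 2xy + y^2: (x' + y')^2 with x' + y' = (x + y)(cosh t + sinh t) = (x + y)e^t, so it becomes (x + y)^2 e^(2t)   [not invariant for t != 0]

Only (A) x^2 - y^2 is unchanged; it is the Minkowski form preserved by Lorentz boosts, just as x^2 + y^2 is preserved by ordinary rotations.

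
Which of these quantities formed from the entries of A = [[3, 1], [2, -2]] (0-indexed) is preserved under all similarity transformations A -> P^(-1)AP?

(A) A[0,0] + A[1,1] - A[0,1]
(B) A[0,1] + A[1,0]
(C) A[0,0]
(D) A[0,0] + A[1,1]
D

A[0,0] + A[1,1] is the trace of A. By the cyclic property of the trace, tr(P^(-1)AP) = tr(APP^(-1)) = tr(A), so it is the same for every matrix similar to A.

The other combinations are not similarity invariants. For example, take P = [[1, 1], [0, 1]] (det P = 1), so P^(-1) = [[1, -1], [0, 1]] and
B = P^(-1)AP = [[1, 4], [2, 0]].
Evaluating each option on A and on B:
(A) A[0,0] + A[1,1] - A[0,1]: 0 for A, -3 for B -> changes
(B) A[0,1] + A[1,0]: 3 for A, 6 for B -> changes
(C) A[0,0]: 3 for A, 1 for B -> changes
(D) A[0,0] + A[1,1]: 1 for A, 1 for B -> unchanged

Only (D) A[0,0] + A[1,1] = 1 survives (and it does so for every P, not just this one), so it is the invariant.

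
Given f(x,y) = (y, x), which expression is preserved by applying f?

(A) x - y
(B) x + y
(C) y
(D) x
B

For f(x,y) = (y, x):
After applying f: x' = y, y' = x. So x' + y' = y + x = x + y.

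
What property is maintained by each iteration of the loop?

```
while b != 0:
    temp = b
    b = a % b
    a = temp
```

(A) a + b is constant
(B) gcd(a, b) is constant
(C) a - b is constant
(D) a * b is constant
B

A loop invariant must hold before the first iteration and be re-established by every execution of the body.

(B) gcd(a, b) is constant: One iteration replaces (a, b) by (b, a mod b). Since a mod b = a - q*b for an integer q, any common divisor of a and b divides b and a mod b, and conversely; hence gcd(b, a mod b) = gcd(a, b). For instance (17, 5) -> (5, 2) keeps gcd = 1. At exit b = 0 and a = gcd of the original inputs.

The other options fail:
(A) a + b is constant: e.g. (a, b) = (17, 5) -> (5, 2): the sum goes from 22 to 7.
(C) a - b is constant: e.g. (a, b) = (17, 5) -> (5, 2): the difference goes from 12 to 3.
(D) a * b is constant: e.g. (a, b) = (17, 5) -> (5, 2): the product goes from 85 to 10.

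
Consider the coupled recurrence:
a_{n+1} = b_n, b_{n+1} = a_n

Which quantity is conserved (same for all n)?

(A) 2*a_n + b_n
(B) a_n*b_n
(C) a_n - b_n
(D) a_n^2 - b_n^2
B

Replace a_n by a_{n+1} = b_n and b_n by b_{n+1} = a_n in each option and simplify:
(A) 2*a_n + b_n  ->  2*(b_n) + (a_n) = a_n + 2*b_n   [not conserved]
(B) a_n*b_n  ->  (b_n)*(a_n) = a_n*b_n   [conserved]
(C) a_n - b_n  ->  (b_n) - (a_n) = -a_n + b_n   [not conserved]
(D) a_n^2 - b_n^2  ->  (b_n)^2 - (a_n)^2 = -a_n^2 + b_n^2   [not conserved]

Only (B) a_n*b_n returns to itself after one step, so it is the conserved quantity.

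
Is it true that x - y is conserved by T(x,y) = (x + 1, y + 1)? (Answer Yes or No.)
Yes

Substitute T(x,y) = (x + 1, y + 1) into the expression and compare with the original.

Original: x - y
After applying T: (x + 1) - (y + 1) = x - y

This is identical to the original x - y, so the expression is invariant.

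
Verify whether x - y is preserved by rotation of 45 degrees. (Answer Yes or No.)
No

Applying rotation by 45 degrees: x' = x*cos(45 degrees) - y*sin(45 degrees) = sqrt(2)x/2 - sqrt(2)y/2, y' = x*sin(45 degrees) + y*cos(45 degrees) = sqrt(2)x/2 + sqrt(2)y/2

Substituting into x - y:
(sqrt(2)x/2 - sqrt(2)y/2) - (sqrt(2)x/2 + sqrt(2)y/2)
= -sqrt(2)y

This differs from the original expression x - y, so it is NOT invariant.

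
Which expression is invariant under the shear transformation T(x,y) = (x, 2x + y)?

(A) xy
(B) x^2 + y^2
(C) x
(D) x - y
C

Under the shear T(x,y) = (x, 2x + y):
Substitute the transformed coordinates into each option and compare with the original:
(A) xy  ->  (x)(2x + y) = 2x^2 + xy   [differs from xy: not invariant]
(B) x^2 + y^2  ->  (x)^2 + (2x + y)^2 = 5x^2 + 4xy + y^2   [differs from x^2 + y^2: not invariant]
(C) x  ->  (x) = x   [equals x: invariant]
(D) x - y  ->  (x) - (2x + y) = -x - y   [differs from x - y: not invariant]

Only option (C), x, is unchanged by the transformation.
A vertical shear moves points parallel to the y-axis, so the x-coordinate (and any function of x alone) is unchanged.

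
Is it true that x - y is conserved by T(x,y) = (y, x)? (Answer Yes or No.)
No

Substitute T(x,y) = (y, x) into the expression and compare with the original.

Original: x - y
After applying T: (y) - (x) = -x + y

This differs from the original x - y (difference: -2x + 2y), so the expression is NOT invariant.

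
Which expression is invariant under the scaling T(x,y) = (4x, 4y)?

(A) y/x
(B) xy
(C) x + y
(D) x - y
A

Under the uniform scaling T(x,y) = (4x, 4y):
Substitute the transformed coordinates into each option and compare with the original:
(A) y/x  ->  (4y)/(4x) = y/x   [equals y/x: invariant]
(B) xy  ->  (4x)(4y) = 16xy   [differs from xy: not invariant]
(C) x + y  ->  (4x) + (4y) = 4x + 4y   [differs from x + y: not invariant]
(D) x - y  ->  (4x) - (4y) = 4x - 4y   [differs from x - y: not invariant]

Only option (A), y/x, is unchanged by the transformation.
The common factor 4 cancels in a ratio of coordinates, while sums, products and sums of squares pick up factors of 4 or 16.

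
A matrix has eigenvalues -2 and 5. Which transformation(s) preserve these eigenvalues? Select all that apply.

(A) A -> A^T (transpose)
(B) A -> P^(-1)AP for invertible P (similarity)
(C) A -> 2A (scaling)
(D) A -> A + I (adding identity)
A and B

Eigenvalues are preserved by:
1. Similarity transformations: A -> P^(-1)AP (same characteristic polynomial)
2. Transpose: A^T has the same eigenvalues as A

Eigenvalues are NOT preserved by:
- Adding identity: eigenvalues become -2+1, 5+1
- Scaling: eigenvalues become -4, 10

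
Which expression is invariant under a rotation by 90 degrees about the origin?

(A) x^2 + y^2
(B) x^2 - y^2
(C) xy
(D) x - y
A

A rotation by 90 degrees sends (x, y) to (-y, x).
Substitute the transformed coordinates into each option and compare with the original:
(A) x^2 + y^2  ->  (-y)^2 + (x)^2 = x^2 + y^2   [equals x^2 + y^2: invariant]
(B) x^2 - y^2  ->  (-y)^2 - (x)^2 = -x^2 + y^2   [differs from x^2 - y^2: not invariant]
(C) xy  ->  (-y)(x) = -xy   [differs from xy: not invariant]
(D) x - y  ->  (-y) - (x) = -x - y   [differs from x - y: not invariant]

Only option (A), x^2 + y^2, is unchanged by the transformation.
Geometrically, x^2 + y^2 is the squared distance from the origin, which every rotation about the origin preserves.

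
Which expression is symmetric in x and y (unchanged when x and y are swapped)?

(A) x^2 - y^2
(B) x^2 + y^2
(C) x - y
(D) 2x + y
B

A symmetric expression is unchanged when the variables are permuted; here the transformation to test is the swap (x, y) -> (y, x).
Substitute the transformed coordinates into each option and compare with the original:
(A) x^2 - y^2  ->  (y)^2 - (x)^2 = -x^2 + y^2   [differs from x^2 - y^2: not invariant]
(B) x^2 + y^2  ->  (y)^2 + (x)^2 = x^2 + y^2   [equals x^2 + y^2: invariant]
(C) x - y  ->  (y) - (x) = -x + y   [differs from x - y: not invariant]
(D) 2x + y  ->  2(y) + (x) = x + 2y   [differs from 2x + y: not invariant]

Only option (B), x^2 + y^2, is unchanged by the transformation.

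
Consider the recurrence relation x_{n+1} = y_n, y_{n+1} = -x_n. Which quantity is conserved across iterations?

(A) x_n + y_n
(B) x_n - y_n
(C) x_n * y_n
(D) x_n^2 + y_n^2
D

For the recurrence x_{n+1} = y_n, y_{n+1} = -x_n:

x_{n+1}^2 + y_{n+1}^2 = y_n^2 + (-x_n)^2 = x_n^2 + y_n^2
The sum of squares is conserved (like energy in a harmonic oscillator).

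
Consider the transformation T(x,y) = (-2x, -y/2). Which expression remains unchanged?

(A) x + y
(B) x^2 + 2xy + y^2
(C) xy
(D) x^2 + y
C

An expression E(x,y) is invariant under T if E(T(x,y)) = E(x,y). Here T(x,y) = (-2x, -y/2).
Substitute the transformed coordinates into each option and compare with the original:
(A) x + y  ->  (-2x) + (-y/2) = -2x - y/2   [differs from x + y: not invariant]
(B) x^2 + 2xy + y^2  ->  (-2x)^2 + 2(-2x)(-y/2) + (-y/2)^2 = 4x^2 + 2xy + y^2/4   [differs from x^2 + 2xy + y^2: not invariant]
(C) xy  ->  (-2x)(-y/2) = xy   [equals xy: invariant]
(D) x^2 + y  ->  (-2x)^2 + (-y/2) = 4x^2 - y/2   [differs from x^2 + y: not invariant]

Only option (C), xy, is unchanged by the transformation.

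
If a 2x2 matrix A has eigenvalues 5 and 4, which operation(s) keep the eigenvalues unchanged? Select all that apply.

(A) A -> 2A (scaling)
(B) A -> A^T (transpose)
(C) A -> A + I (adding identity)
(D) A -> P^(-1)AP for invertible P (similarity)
B and D

Eigenvalues are preserved by:
1. Similarity transformations: A -> P^(-1)AP (same characteristic polynomial)
2. Transpose: A^T has the same eigenvalues as A

Eigenvalues are NOT preserved by:
- Adding identity: eigenvalues become 5+1, 4+1
- Scaling: eigenvalues become 10, 8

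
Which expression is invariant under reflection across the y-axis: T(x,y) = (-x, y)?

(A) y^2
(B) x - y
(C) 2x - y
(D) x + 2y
A

The map is reflection across the y-axis: T(x,y) = (-x, y).
Substitute the transformed coordinates into each option and compare with the original:
(A) y^2  ->  (y)^2 = y^2   [equals y^2: invariant]
(B) x - y  ->  (-x) - (y) = -x - y   [differs from x - y: not invariant]
(C) 2x - y  ->  2(-x) - (y) = -2x - y   [differs from 2x - y: not invariant]
(D) x + 2y  ->  (-x) + 2(y) = -x + 2y   [differs from x + 2y: not invariant]

Only option (A), y^2, is unchanged by the transformation.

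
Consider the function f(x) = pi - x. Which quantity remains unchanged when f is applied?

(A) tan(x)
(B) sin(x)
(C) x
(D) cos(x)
B

For f(x) = pi - x:
sin(pi - x) = sin(x), so sine is invariant under this transformation.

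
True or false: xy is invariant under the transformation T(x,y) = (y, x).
True

Substitute T(x,y) = (y, x) into the expression and compare with the original.

Original: xy
After applying T: (y)(x) = xy

This is identical to the original xy, so the expression is invariant.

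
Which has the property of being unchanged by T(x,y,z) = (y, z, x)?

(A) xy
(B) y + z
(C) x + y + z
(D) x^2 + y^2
C

Apply T(x,y,z) = (y, z, x) to each option, i.e. replace (x, y, z) by the transformed coordinates.
Substitute the transformed coordinates into each option and compare with the original:
(A) xy  ->  (y)(z) = yz   [differs from xy: not invariant]
(B) y + z  ->  (z) + (x) = x + z   [differs from y + z: not invariant]
(C) x + y + z  ->  (y) + (z) + (x) = x + y + z   [equals x + y + z: invariant]
(D) x^2 + y^2  ->  (y)^2 + (z)^2 = y^2 + z^2   [differs from x^2 + y^2: not invariant]

Only option (C), x + y + z, is unchanged by the transformation.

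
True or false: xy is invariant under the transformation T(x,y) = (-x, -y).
True

Substitute T(x,y) = (-x, -y) into the expression and compare with the original.

Original: xy
After applying T: (-x)(-y) = xy

This is identical to the original xy, so the expression is invariant.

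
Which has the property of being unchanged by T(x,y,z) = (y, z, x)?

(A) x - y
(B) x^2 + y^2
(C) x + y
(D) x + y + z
D

Apply T(x,y,z) = (y, z, x) to each option, i.e. replace (x, y, z) by the transformed coordinates.
Substitute the transformed coordinates into each option and compare with the original:
(A) x - y  ->  (y) - (z) = y - z   [differs from x - y: not invariant]
(B) x^2 + y^2  ->  (y)^2 + (z)^2 = y^2 + z^2   [differs from x^2 + y^2: not invariant]
(C) x + y  ->  (y) + (z) = y + z   [differs from x + y: not invariant]
(D) x + y + z  ->  (y) + (z) + (x) = x + y + z   [equals x + y + z: invariant]

Only option (D), x + y + z, is unchanged by the transformation.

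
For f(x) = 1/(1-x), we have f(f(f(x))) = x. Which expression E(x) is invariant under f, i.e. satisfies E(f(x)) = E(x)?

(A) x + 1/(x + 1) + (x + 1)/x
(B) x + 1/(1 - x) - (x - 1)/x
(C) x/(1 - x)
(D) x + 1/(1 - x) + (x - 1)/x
D

Replace x by f(x) = 1/(1 - x) in each option and simplify. As a quick numerical cross-check, also compare E(5) with E(f(5)) = E(-1/4).

(A) x + 1/(x + 1) + (x + 1)/x  ->  (1/(1 - x)) + 1/((1/(1 - x)) + 1) + ((1/(1 - x)) + 1)/(1/(1 - x)) = (-x^3 + 6x^2 - 11x + 7)/(x^2 - 3x + 2); check: E(5) = 191/30 but E(-1/4) = -23/12.   [not invariant]
(B) x + 1/(1 - x) - (x - 1)/x  ->  (1/(1 - x)) + 1/(1 - (1/(1 - x))) - ((1/(1 - x)) - 1)/(1/(1 - x)) = (x^2(1 - x) - x + (x - 1)^2)/(x(x - 1)); check: E(5) = 79/20 but E(-1/4) = -89/20.   [not invariant]
(C) x/(1 - x)  ->  (1/(1 - x))/(1 - (1/(1 - x))) = -1/x; check: E(5) = -5/4 but E(-1/4) = -1/5.   [not invariant]
(D) x + 1/(1 - x) + (x - 1)/x  ->  (1/(1 - x)) + 1/(1 - (1/(1 - x))) + ((1/(1 - x)) - 1)/(1/(1 - x)), which simplifies back to x + 1/(1 - x) + (x - 1)/x; check: E(5) = 111/20, E(-1/4) = 111/20.   [invariant]

Only (D) is unchanged. Indeed f(f(x)) = 1/(1 - 1/(1-x)) = (1-x)/(-x) = (x-1)/x, so E(x) = x + f(x) + f(f(x)) is the sum over the whole 3-cycle; applying f just permutes the three terms cyclically (x -> f(x) -> f(f(x)) -> x), leaving the sum unchanged.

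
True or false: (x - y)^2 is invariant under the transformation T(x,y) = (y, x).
True

Substitute T(x,y) = (y, x) into the expression and compare with the original.

Original: (x - y)^2
After applying T: ((y) - (x))^2 = x^2 - 2xy + y^2

This is identical to the original (x - y)^2, so the expression is invariant.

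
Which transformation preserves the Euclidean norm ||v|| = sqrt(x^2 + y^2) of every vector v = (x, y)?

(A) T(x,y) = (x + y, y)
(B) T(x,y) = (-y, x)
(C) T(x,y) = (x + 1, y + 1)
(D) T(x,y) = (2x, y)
B

A transformation preserves a norm if ||T(v)|| = ||v|| for every v; a single vector where the norm changes rules an option out.

(A) T(x,y) = (x + y, y): v = (0, 1) has norm sqrt((0)^2 + (1)^2) = 1, but T(v) = (1, 1) has norm sqrt(2) -- not preserved.
(B) T(x,y) = (-y, x): preserves the norm -- it is an orthogonal map (a rotation/reflection), and (-y)^2 + (x)^2 simplifies to x^2 + y^2.
(C) T(x,y) = (x + 1, y + 1): v = (1, 0) has norm sqrt((1)^2 + (0)^2) = 1, but T(v) = (2, 1) has norm sqrt(5) -- not preserved.
(D) T(x,y) = (2x, y): v = (1, 0) has norm sqrt((1)^2 + (0)^2) = 1, but T(v) = (2, 0) has norm 2 -- not preserved.

Therefore the answer is (B).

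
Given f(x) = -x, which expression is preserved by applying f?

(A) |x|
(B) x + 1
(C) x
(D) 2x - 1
A

For f(x) = -x:
Applying f replaces x by -x. Since |-x| = |x|, the absolute value is unchanged by f, whereas x -> -x, 2x - 1 -> -2x - 1 and x + 1 -> -x + 1 all change.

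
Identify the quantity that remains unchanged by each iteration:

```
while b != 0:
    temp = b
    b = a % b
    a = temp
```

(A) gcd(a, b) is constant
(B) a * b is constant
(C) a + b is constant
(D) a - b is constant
A

A loop invariant must hold before the first iteration and be re-established by every execution of the body.

(A) gcd(a, b) is constant: One iteration replaces (a, b) by (b, a mod b). Since a mod b = a - q*b for an integer q, any common divisor of a and b divides b and a mod b, and conversely; hence gcd(b, a mod b) = gcd(a, b). For instance (23, 10) -> (10, 3) keeps gcd = 1. At exit b = 0 and a = gcd of the original inputs.

The other options fail:
(B) a * b is constant: e.g. (a, b) = (23, 10) -> (10, 3): the product goes from 230 to 30.
(C) a + b is constant: e.g. (a, b) = (23, 10) -> (10, 3): the sum goes from 33 to 13.
(D) a - b is constant: e.g. (a, b) = (23, 10) -> (10, 3): the difference goes from 13 to 7.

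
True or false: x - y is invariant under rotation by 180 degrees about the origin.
False

Applying rotation by 180 degrees: x' = x*cos(180 degrees) - y*sin(180 degrees) = -x, y' = x*sin(180 degrees) + y*cos(180 degrees) = -y

Substituting into x - y:
(-x) - (-y)
= -x + y

This differs from the original expression x - y, so it is NOT invariant.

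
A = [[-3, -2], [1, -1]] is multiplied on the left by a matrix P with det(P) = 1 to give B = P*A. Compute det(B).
5

By the multiplicative property of determinants, det(B) = det(P*A) = det(P) * det(A) = det(A),
so the determinant is invariant under multiplication by any determinant-1 matrix; we just need det(A).

det(A) = (-3)(-1) - (-2)(1) = 3 - (-2) = 5

Therefore det(B) = 1 * 5 = 5.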